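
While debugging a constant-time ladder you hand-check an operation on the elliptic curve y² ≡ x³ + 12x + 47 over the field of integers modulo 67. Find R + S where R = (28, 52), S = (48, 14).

(28, 52) + (48, 14). λ = (14 - 52)/(48 - 28) ≡ 29/20 mod 67. 20⁻¹ ≡ 57 (mod 67) since 20·57 = 1140 ≡ 1, so λ ≡ 45.
  x = λ² - 28 - 48 = 2025 - 76 ≡ 6; y = λ·(28 - 6) - 52 ≡ 0. → (6, 0)

(6, 0)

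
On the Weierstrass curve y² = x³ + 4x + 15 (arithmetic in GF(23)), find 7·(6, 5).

(6, 18)

Write Q = (6, 5).
Double-and-add on 7 = (111)₂. Start with Q = (6, 5) for the leading 1-bit.
double: tangent at (6, 5): λ = (3·6² + 4)/(2·5) ≡ 20/10. 10⁻¹ ≡ 7 (mod 23) since 10·7 = 70 ≡ 1, so λ ≡ 20·7 ≡ 2.
  x = λ² - 6 - 6 = 4 - 12 ≡ 15; y = λ·(6 - 15) - 5 ≡ 0. → (15, 0)
add Q: (15, 0) + (6, 5). λ = (5 - 0)/(6 - 15) ≡ 5/14 mod 23. 14⁻¹ ≡ 5 (mod 23), so λ ≡ 2.
  x = λ² - 15 - 6 = 4 - 21 ≡ 6; y = λ·(15 - 6) - 0 ≡ 18. → (6, 18)
double: tangent at (6, 18): λ = (3·6² + 4)/(2·18) ≡ 20/13. 13⁻¹ ≡ 16 (mod 23) since 13·16 = 208 ≡ 1, so λ ≡ 20·16 ≡ 21.
  x = λ² - 6 - 6 = 441 - 12 ≡ 15; y = λ·(6 - 15) - 18 ≡ 0. → (15, 0)
add Q: (15, 0) + (6, 5). λ = (5 - 0)/(6 - 15) ≡ 5/14 mod 23. 14⁻¹ ≡ 5 (mod 23), so λ ≡ 2.
  x = λ² - 15 - 6 = 4 - 21 ≡ 6; y = λ·(15 - 6) - 0 ≡ 18. → (6, 18)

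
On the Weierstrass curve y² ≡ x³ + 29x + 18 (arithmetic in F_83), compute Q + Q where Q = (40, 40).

(28, 66)

tangent at (40, 40): λ = (3·40² + 29)/(2·40) ≡ 15/80. 80⁻¹ ≡ 55 (mod 83), so λ ≡ 15·55 ≡ 78.
  x = λ² - 40 - 40 = 6084 - 80 ≡ 28; y = λ·(40 - 28) - 40 ≡ 66. → (28, 66)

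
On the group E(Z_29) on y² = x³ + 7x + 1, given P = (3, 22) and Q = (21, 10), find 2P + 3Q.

First 2P:
Repeated addition: build up to 2P.
2P: tangent at (3, 22): λ = (3·3² + 7)/(2·22) ≡ 5/15. 15⁻¹ ≡ 2 (mod 29), so λ ≡ 5·2 ≡ 10.
  x = λ² - 3 - 3 = 100 - 6 ≡ 7; y = λ·(3 - 7) - 22 ≡ 25. → (7, 25)
2P = (7, 25).
Next 3Q:
Repeated addition: build up to 3Q.
2Q: tangent at (21, 10): λ = (3·21² + 7)/(2·10) ≡ 25/20. 20⁻¹ ≡ 16 (mod 29) since 20·16 = 320 ≡ 1, so λ ≡ 25·16 ≡ 23.
  x = λ² - 21 - 21 = 529 - 42 ≡ 23; y = λ·(21 - 23) - 10 ≡ 2. → (23, 2)
3Q: (23, 2) + (21, 10). λ = (10 - 2)/(21 - 23) ≡ 8/27 mod 29. 27⁻¹ ≡ 14 (mod 29), so λ ≡ 25.
  x = λ² - 23 - 21 = 625 - 44 ≡ 1; y = λ·(23 - 1) - 2 ≡ 26. → (1, 26)
3Q = (1, 26).
Finally 2P + 3Q:
(7, 25) + (1, 26). λ = (26 - 25)/(1 - 7) ≡ 1/23 mod 29. 23⁻¹ ≡ 24 (mod 29) since 23·24 = 552 ≡ 1, so λ ≡ 24.
  x = λ² - 7 - 1 = 576 - 8 ≡ 17; y = λ·(7 - 17) - 25 ≡ 25. → (17, 25)

(17, 25)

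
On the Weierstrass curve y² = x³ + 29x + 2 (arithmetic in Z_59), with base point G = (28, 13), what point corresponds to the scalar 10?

Double-and-add on 10 = (1010)₂. Start with G = (28, 13) for the leading 1-bit.
double: tangent at (28, 13): λ = (3·28² + 29)/(2·13) ≡ 21/26. 26⁻¹ ≡ 25 (mod 59), so λ ≡ 21·25 ≡ 53.
  x = λ² - 28 - 28 = 2809 - 56 ≡ 39; y = λ·(28 - 39) - 13 ≡ 53. → (39, 53)
double: tangent at (39, 53): λ = (3·39² + 29)/(2·53) ≡ 49/47. 47⁻¹ ≡ 54 (mod 59) since 47·54 = 2538 ≡ 1, so λ ≡ 49·54 ≡ 50.
  x = λ² - 39 - 39 = 2500 - 78 ≡ 3; y = λ·(39 - 3) - 53 ≡ 36. → (3, 36)
add G: (3, 36) + (28, 13). λ = (13 - 36)/(28 - 3) ≡ 36/25 mod 59. 25⁻¹ ≡ 26 (mod 59) since 25·26 = 650 ≡ 1, so λ ≡ 51.
  x = λ² - 3 - 28 = 2601 - 31 ≡ 33; y = λ·(3 - 33) - 36 ≡ 27. → (33, 27)
double: tangent at (33, 27): λ = (3·33² + 29)/(2·27) ≡ 51/54. 54⁻¹ ≡ 47 (mod 59) since 54·47 = 2538 ≡ 1, so λ ≡ 51·47 ≡ 37.
  x = λ² - 33 - 33 = 1369 - 66 ≡ 5; y = λ·(33 - 5) - 27 ≡ 6. → (5, 6)

(5, 6)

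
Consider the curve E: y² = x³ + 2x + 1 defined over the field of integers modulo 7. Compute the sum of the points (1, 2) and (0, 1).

(0, 6)

(1, 2) + (0, 1). λ = (1 - 2)/(0 - 1) ≡ 6/6 mod 7. 6⁻¹ ≡ 6 (mod 7) since 6·6 = 36 ≡ 1, so λ ≡ 1.
  x = λ² - 1 - 0 = 1 - 1 ≡ 0; y = λ·(1 - 0) - 2 ≡ 6. → (0, 6)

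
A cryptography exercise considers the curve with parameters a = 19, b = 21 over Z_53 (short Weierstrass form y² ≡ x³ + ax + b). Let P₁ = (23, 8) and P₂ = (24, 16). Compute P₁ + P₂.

(17, 40)

(23, 8) + (24, 16). λ = (16 - 8)/(24 - 23) ≡ 8/1 mod 53. 1⁻¹ ≡ 1 (mod 53), so λ ≡ 8.
  x = λ² - 23 - 24 = 64 - 47 ≡ 17; y = λ·(23 - 17) - 8 ≡ 40. → (17, 40)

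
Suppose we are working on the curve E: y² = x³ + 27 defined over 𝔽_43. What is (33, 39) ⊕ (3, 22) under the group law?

(11, 5)

(33, 39) + (3, 22). λ = (22 - 39)/(3 - 33) ≡ 26/13 mod 43. 13⁻¹ ≡ 10 (mod 43) since 13·10 = 130 ≡ 1, so λ ≡ 2.
  x = λ² - 33 - 3 = 4 - 36 ≡ 11; y = λ·(33 - 11) - 39 ≡ 5. → (11, 5)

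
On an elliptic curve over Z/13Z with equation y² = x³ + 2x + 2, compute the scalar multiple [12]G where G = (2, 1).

(6, 10)

Double-and-add on 12 = (1100)₂. Start with G = (2, 1) for the leading 1-bit.
double: tangent at (2, 1): λ = (3·2² + 2)/(2·1) ≡ 1/2. 2⁻¹ ≡ 7 (mod 13) since 2·7 = 14 ≡ 1, so λ ≡ 1·7 ≡ 7.
  x = λ² - 2 - 2 = 49 - 4 ≡ 6; y = λ·(2 - 6) - 1 ≡ 10. → (6, 10)
add G: (6, 10) + (2, 1). λ = (1 - 10)/(2 - 6) ≡ 4/9 mod 13. 9⁻¹ ≡ 3 (mod 13), so λ ≡ 12.
  x = λ² - 6 - 2 = 144 - 8 ≡ 6; y = λ·(6 - 6) - 10 ≡ 3. → (6, 3)
double: tangent at (6, 3): λ = (3·6² + 2)/(2·3) ≡ 6/6. 6⁻¹ ≡ 11 (mod 13) since 6·11 = 66 ≡ 1, so λ ≡ 6·11 ≡ 1.
  x = λ² - 6 - 6 = 1 - 12 ≡ 2; y = λ·(6 - 2) - 3 ≡ 1. → (2, 1)
double: tangent at (2, 1): λ = (3·2² + 2)/(2·1) ≡ 1/2. 2⁻¹ ≡ 7 (mod 13), so λ ≡ 1·7 ≡ 7.
  x = λ² - 2 - 2 = 49 - 4 ≡ 6; y = λ·(2 - 6) - 1 ≡ 10. → (6, 10)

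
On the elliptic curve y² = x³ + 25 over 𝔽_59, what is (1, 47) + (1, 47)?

(10, 50)

tangent at (1, 47): λ = (3·1² + 0)/(2·47) ≡ 3/35. 35⁻¹ ≡ 27 (mod 59) since 35·27 = 945 ≡ 1, so λ ≡ 3·27 ≡ 22.
  x = λ² - 1 - 1 = 484 - 2 ≡ 10; y = λ·(1 - 10) - 47 ≡ 50. → (10, 50)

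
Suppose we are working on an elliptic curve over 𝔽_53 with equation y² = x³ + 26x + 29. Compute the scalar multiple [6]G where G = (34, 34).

Repeated addition: build up to 6G.
2G: tangent at (34, 34): λ = (3·34² + 26)/(2·34) ≡ 49/15. 15⁻¹ ≡ 46 (mod 53), so λ ≡ 49·46 ≡ 28.
  x = λ² - 34 - 34 = 784 - 68 ≡ 27; y = λ·(34 - 27) - 34 ≡ 3. → (27, 3)
3G: (27, 3) + (34, 34). λ = (34 - 3)/(34 - 27) ≡ 31/7 mod 53. 7⁻¹ ≡ 38 (mod 53), so λ ≡ 12.
  x = λ² - 27 - 34 = 144 - 61 ≡ 30; y = λ·(27 - 30) - 3 ≡ 14. → (30, 14)
4G: (30, 14) + (34, 34). λ = (34 - 14)/(34 - 30) ≡ 20/4 mod 53. 4⁻¹ ≡ 40 (mod 53) since 4·40 = 160 ≡ 1, so λ ≡ 5.
  x = λ² - 30 - 34 = 25 - 64 ≡ 14; y = λ·(30 - 14) - 14 ≡ 13. → (14, 13)
5G: (14, 13) + (34, 34). λ = (34 - 13)/(34 - 14) ≡ 21/20 mod 53. 20⁻¹ ≡ 8 (mod 53) since 20·8 = 160 ≡ 1, so λ ≡ 9.
  x = λ² - 14 - 34 = 81 - 48 ≡ 33; y = λ·(14 - 33) - 13 ≡ 28. → (33, 28)
6G: (33, 28) + (34, 34). λ = (34 - 28)/(34 - 33) ≡ 6/1 mod 53. 1⁻¹ ≡ 1 (mod 53) since 1·1 = 1 ≡ 1, so λ ≡ 6.
  x = λ² - 33 - 34 = 36 - 67 ≡ 22; y = λ·(33 - 22) - 28 ≡ 38. → (22, 38)

(22, 38)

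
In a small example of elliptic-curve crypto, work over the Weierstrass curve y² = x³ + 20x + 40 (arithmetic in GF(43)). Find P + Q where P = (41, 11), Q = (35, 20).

(41, 11) + (35, 20). λ = (20 - 11)/(35 - 41) ≡ 9/37 mod 43. 37⁻¹ ≡ 7 (mod 43), so λ ≡ 20.
  x = λ² - 41 - 35 = 400 - 76 ≡ 23; y = λ·(41 - 23) - 11 ≡ 5. → (23, 5)

(23, 5)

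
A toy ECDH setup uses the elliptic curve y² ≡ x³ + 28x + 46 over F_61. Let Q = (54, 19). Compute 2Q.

(23, 13)

tangent at (54, 19): λ = (3·54² + 28)/(2·19) ≡ 53/38. 38⁻¹ ≡ 53 (mod 61) since 38·53 = 2014 ≡ 1, so λ ≡ 53·53 ≡ 3.
  x = λ² - 54 - 54 = 9 - 108 ≡ 23; y = λ·(54 - 23) - 19 ≡ 13. → (23, 13)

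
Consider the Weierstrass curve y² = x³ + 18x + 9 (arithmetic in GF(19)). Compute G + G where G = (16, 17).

(15, 5)

tangent at (16, 17): λ = (3·16² + 18)/(2·17) ≡ 7/15. 15⁻¹ ≡ 14 (mod 19), so λ ≡ 7·14 ≡ 3.
  x = λ² - 16 - 16 = 9 - 32 ≡ 15; y = λ·(16 - 15) - 17 ≡ 5. → (15, 5)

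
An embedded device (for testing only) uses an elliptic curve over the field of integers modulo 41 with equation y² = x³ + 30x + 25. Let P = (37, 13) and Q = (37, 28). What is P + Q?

The two points share x = 37 and their y-coordinates satisfy 13 + 28 ≡ 0 (mod 41), so they are inverses. Their sum is ∞.

O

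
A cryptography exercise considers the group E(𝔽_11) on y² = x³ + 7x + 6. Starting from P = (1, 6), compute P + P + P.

Repeated addition: build up to 3P.
2P: tangent at (1, 6): λ = (3·1² + 7)/(2·6) ≡ 10/1. 1⁻¹ ≡ 1 (mod 11), so λ ≡ 10·1 ≡ 10.
  x = λ² - 1 - 1 = 100 - 2 ≡ 10; y = λ·(1 - 10) - 6 ≡ 3. → (10, 3)
3P: (10, 3) + (1, 6). λ = (6 - 3)/(1 - 10) ≡ 3/2 mod 11. 2⁻¹ ≡ 6 (mod 11) since 2·6 = 12 ≡ 1, so λ ≡ 7.
  x = λ² - 10 - 1 = 49 - 11 ≡ 5; y = λ·(10 - 5) - 3 ≡ 10. → (5, 10)

(5, 10)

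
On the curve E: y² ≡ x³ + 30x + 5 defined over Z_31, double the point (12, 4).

tangent at (12, 4): λ = (3·12² + 30)/(2·4) ≡ 28/8. 8⁻¹ ≡ 4 (mod 31), so λ ≡ 28·4 ≡ 19.
  x = λ² - 12 - 12 = 361 - 24 ≡ 27; y = λ·(12 - 27) - 4 ≡ 21. → (27, 21)

(27, 21)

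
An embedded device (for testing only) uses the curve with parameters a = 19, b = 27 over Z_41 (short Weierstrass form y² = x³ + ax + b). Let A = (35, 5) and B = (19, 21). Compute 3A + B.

First 3A:
Repeated addition: build up to 3A.
2A: tangent at (35, 5): λ = (3·35² + 19)/(2·5) ≡ 4/10. 10⁻¹ ≡ 37 (mod 41), so λ ≡ 4·37 ≡ 25.
  x = λ² - 35 - 35 = 625 - 70 ≡ 22; y = λ·(35 - 22) - 5 ≡ 33. → (22, 33)
3A: (22, 33) + (35, 5). λ = (5 - 33)/(35 - 22) ≡ 13/13 mod 41. 13⁻¹ ≡ 19 (mod 41), so λ ≡ 1.
  x = λ² - 22 - 35 = 1 - 57 ≡ 26; y = λ·(22 - 26) - 33 ≡ 4. → (26, 4)
3A = (26, 4).
Finally 3A + B:
(26, 4) + (19, 21). λ = (21 - 4)/(19 - 26) ≡ 17/34 mod 41. 34⁻¹ ≡ 35 (mod 41) since 34·35 = 1190 ≡ 1, so λ ≡ 21.
  x = λ² - 26 - 19 = 441 - 45 ≡ 27; y = λ·(26 - 27) - 4 ≡ 16. → (27, 16)

(27, 16)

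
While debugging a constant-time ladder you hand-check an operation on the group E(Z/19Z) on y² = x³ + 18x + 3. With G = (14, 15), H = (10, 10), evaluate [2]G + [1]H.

(17, 15)

First 2G:
Repeated addition: build up to 2G.
2G: tangent at (14, 15): λ = (3·14² + 18)/(2·15) ≡ 17/11. 11⁻¹ ≡ 7 (mod 19), so λ ≡ 17·7 ≡ 5.
  x = λ² - 14 - 14 = 25 - 28 ≡ 16; y = λ·(14 - 16) - 15 ≡ 13. → (16, 13)
2G = (16, 13).
Finally 2G + H:
(16, 13) + (10, 10). λ = (10 - 13)/(10 - 16) ≡ 16/13 mod 19. 13⁻¹ ≡ 3 (mod 19), so λ ≡ 10.
  x = λ² - 16 - 10 = 100 - 26 ≡ 17; y = λ·(16 - 17) - 13 ≡ 15. → (17, 15)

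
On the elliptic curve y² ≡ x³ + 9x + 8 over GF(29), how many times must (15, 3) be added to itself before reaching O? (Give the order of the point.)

9

2P: tangent at (15, 3): λ = (3·15² + 9)/(2·3) ≡ 17/6. 6⁻¹ ≡ 5 (mod 29), so λ ≡ 17·5 ≡ 27.
  x = λ² - 15 - 15 = 729 - 30 ≡ 3; y = λ·(15 - 3) - 3 ≡ 2. → (3, 2)
3P: (3, 2) + (15, 3). λ = (3 - 2)/(15 - 3) ≡ 1/12 mod 29. 12⁻¹ ≡ 17 (mod 29) since 12·17 = 204 ≡ 1, so λ ≡ 17.
  x = λ² - 3 - 15 = 289 - 18 ≡ 10; y = λ·(3 - 10) - 2 ≡ 24. → (10, 24)
4P: (10, 24) + (15, 3). λ = (3 - 24)/(15 - 10) ≡ 8/5 mod 29. 5⁻¹ ≡ 6 (mod 29) since 5·6 = 30 ≡ 1, so λ ≡ 19.
  x = λ² - 10 - 15 = 361 - 25 ≡ 17; y = λ·(10 - 17) - 24 ≡ 17. → (17, 17)
5P: (17, 17) + (15, 3). λ = (3 - 17)/(15 - 17) ≡ 15/27 mod 29. 27⁻¹ ≡ 14 (mod 29) since 27·14 = 378 ≡ 1, so λ ≡ 7.
  x = λ² - 17 - 15 = 49 - 32 ≡ 17; y = λ·(17 - 17) - 17 ≡ 12. → (17, 12)
6P: (17, 12) + (15, 3). λ = (3 - 12)/(15 - 17) ≡ 20/27 mod 29. 27⁻¹ ≡ 14 (mod 29), so λ ≡ 19.
  x = λ² - 17 - 15 = 361 - 32 ≡ 10; y = λ·(17 - 10) - 12 ≡ 5. → (10, 5)
7P: (10, 5) + (15, 3). λ = (3 - 5)/(15 - 10) ≡ 27/5 mod 29. 5⁻¹ ≡ 6 (mod 29) since 5·6 = 30 ≡ 1, so λ ≡ 17.
  x = λ² - 10 - 15 = 289 - 25 ≡ 3; y = λ·(10 - 3) - 5 ≡ 27. → (3, 27)
8P: (3, 27) + (15, 3). λ = (3 - 27)/(15 - 3) ≡ 5/12 mod 29. 12⁻¹ ≡ 17 (mod 29), so λ ≡ 27.
  x = λ² - 3 - 15 = 729 - 18 ≡ 15; y = λ·(3 - 15) - 27 ≡ 26. → (15, 26)
9P: (15, 26) + (15, 3): same x and y₁ ≡ -y₂, so the sum is O.
9P = O, so the order is 9.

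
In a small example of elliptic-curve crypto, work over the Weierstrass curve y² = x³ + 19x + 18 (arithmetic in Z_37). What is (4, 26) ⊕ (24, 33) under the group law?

(4, 26) + (24, 33). λ = (33 - 26)/(24 - 4) ≡ 7/20 mod 37. 20⁻¹ ≡ 13 (mod 37), so λ ≡ 17.
  x = λ² - 4 - 24 = 289 - 28 ≡ 2; y = λ·(4 - 2) - 26 ≡ 8. → (2, 8)

(2, 8)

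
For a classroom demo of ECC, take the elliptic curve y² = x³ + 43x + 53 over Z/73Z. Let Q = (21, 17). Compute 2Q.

(49, 69)

tangent at (21, 17): λ = (3·21² + 43)/(2·17) ≡ 52/34. 34⁻¹ ≡ 58 (mod 73) since 34·58 = 1972 ≡ 1, so λ ≡ 52·58 ≡ 23.
  x = λ² - 21 - 21 = 529 - 42 ≡ 49; y = λ·(21 - 49) - 17 ≡ 69. → (49, 69)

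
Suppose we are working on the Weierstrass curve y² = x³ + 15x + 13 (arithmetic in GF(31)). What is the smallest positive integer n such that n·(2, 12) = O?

2P: tangent at (2, 12): λ = (3·2² + 15)/(2·12) ≡ 27/24. 24⁻¹ ≡ 22 (mod 31), so λ ≡ 27·22 ≡ 5.
  x = λ² - 2 - 2 = 25 - 4 ≡ 21; y = λ·(2 - 21) - 12 ≡ 17. → (21, 17)
3P: (21, 17) + (2, 12). λ = (12 - 17)/(2 - 21) ≡ 26/12 mod 31. 12⁻¹ ≡ 13 (mod 31), so λ ≡ 28.
  x = λ² - 21 - 2 = 784 - 23 ≡ 17; y = λ·(21 - 17) - 17 ≡ 2. → (17, 2)
4P: (17, 2) + (2, 12). λ = (12 - 2)/(2 - 17) ≡ 10/16 mod 31. 16⁻¹ ≡ 2 (mod 31), so λ ≡ 20.
  x = λ² - 17 - 2 = 400 - 19 ≡ 9; y = λ·(17 - 9) - 2 ≡ 3. → (9, 3)
5P: (9, 3) + (2, 12). λ = (12 - 3)/(2 - 9) ≡ 9/24 mod 31. 24⁻¹ ≡ 22 (mod 31) since 24·22 = 528 ≡ 1, so λ ≡ 12.
  x = λ² - 9 - 2 = 144 - 11 ≡ 9; y = λ·(9 - 9) - 3 ≡ 28. → (9, 28)
6P: (9, 28) + (2, 12). λ = (12 - 28)/(2 - 9) ≡ 15/24 mod 31. 24⁻¹ ≡ 22 (mod 31), so λ ≡ 20.
  x = λ² - 9 - 2 = 400 - 11 ≡ 17; y = λ·(9 - 17) - 28 ≡ 29. → (17, 29)
7P: (17, 29) + (2, 12). λ = (12 - 29)/(2 - 17) ≡ 14/16 mod 31. 16⁻¹ ≡ 2 (mod 31), so λ ≡ 28.
  x = λ² - 17 - 2 = 784 - 19 ≡ 21; y = λ·(17 - 21) - 29 ≡ 14. → (21, 14)
8P: (21, 14) + (2, 12). λ = (12 - 14)/(2 - 21) ≡ 29/12 mod 31. 12⁻¹ ≡ 13 (mod 31), so λ ≡ 5.
  x = λ² - 21 - 2 = 25 - 23 ≡ 2; y = λ·(21 - 2) - 14 ≡ 19. → (2, 19)
9P: (2, 19) + (2, 12): same x and y₁ ≡ -y₂, so the sum is O.
9P = O, so the order is 9.

9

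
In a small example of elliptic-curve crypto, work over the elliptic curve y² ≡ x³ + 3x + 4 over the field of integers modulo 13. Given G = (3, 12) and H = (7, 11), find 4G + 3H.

(7, 2)

First 4G:
Repeated addition: build up to 4G.
2G: tangent at (3, 12): λ = (3·3² + 3)/(2·12) ≡ 4/11. 11⁻¹ ≡ 6 (mod 13) since 11·6 = 66 ≡ 1, so λ ≡ 4·6 ≡ 11.
  x = λ² - 3 - 3 = 121 - 6 ≡ 11; y = λ·(3 - 11) - 12 ≡ 4. → (11, 4)
3G: (11, 4) + (3, 12). λ = (12 - 4)/(3 - 11) ≡ 8/5 mod 13. 5⁻¹ ≡ 8 (mod 13) since 5·8 = 40 ≡ 1, so λ ≡ 12.
  x = λ² - 11 - 3 = 144 - 14 ≡ 0; y = λ·(11 - 0) - 4 ≡ 11. → (0, 11)
4G: (0, 11) + (3, 12). λ = (12 - 11)/(3 - 0) ≡ 1/3 mod 13. 3⁻¹ ≡ 9 (mod 13), so λ ≡ 9.
  x = λ² - 0 - 3 = 81 - 3 ≡ 0; y = λ·(0 - 0) - 11 ≡ 2. → (0, 2)
4G = (0, 2).
Next 3H:
Repeated addition: build up to 3H.
2H: tangent at (7, 11): λ = (3·7² + 3)/(2·11) ≡ 7/9. 9⁻¹ ≡ 3 (mod 13) since 9·3 = 27 ≡ 1, so λ ≡ 7·3 ≡ 8.
  x = λ² - 7 - 7 = 64 - 14 ≡ 11; y = λ·(7 - 11) - 11 ≡ 9. → (11, 9)
3H: (11, 9) + (7, 11). λ = (11 - 9)/(7 - 11) ≡ 2/9 mod 13. 9⁻¹ ≡ 3 (mod 13) since 9·3 = 27 ≡ 1, so λ ≡ 6.
  x = λ² - 11 - 7 = 36 - 18 ≡ 5; y = λ·(11 - 5) - 9 ≡ 1. → (5, 1)
3H = (5, 1).
Finally 4G + 3H:
(0, 2) + (5, 1). λ = (1 - 2)/(5 - 0) ≡ 12/5 mod 13. 5⁻¹ ≡ 8 (mod 13) since 5·8 = 40 ≡ 1, so λ ≡ 5.
  x = λ² - 0 - 5 = 25 - 5 ≡ 7; y = λ·(0 - 7) - 2 ≡ 2. → (7, 2)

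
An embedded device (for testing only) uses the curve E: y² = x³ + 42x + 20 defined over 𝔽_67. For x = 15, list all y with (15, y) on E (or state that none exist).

none

x³ + 42x + 20 = 4025 ≡ 5 (mod 67).
5 is a non-residue mod 67; no y exists.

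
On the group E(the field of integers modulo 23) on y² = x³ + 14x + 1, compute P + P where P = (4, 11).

tangent at (4, 11): λ = (3·4² + 14)/(2·11) ≡ 16/22. 22⁻¹ ≡ 22 (mod 23) since 22·22 = 484 ≡ 1, so λ ≡ 16·22 ≡ 7.
  x = λ² - 4 - 4 = 49 - 8 ≡ 18; y = λ·(4 - 18) - 11 ≡ 6. → (18, 6)

(18, 6)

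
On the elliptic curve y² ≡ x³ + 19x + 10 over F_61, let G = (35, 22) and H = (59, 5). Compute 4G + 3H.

First 4G:
Double-and-add on 4 = (100)₂. Start with G = (35, 22) for the leading 1-bit.
double: tangent at (35, 22): λ = (3·35² + 19)/(2·22) ≡ 34/44. 44⁻¹ ≡ 43 (mod 61), so λ ≡ 34·43 ≡ 59.
  x = λ² - 35 - 35 = 3481 - 70 ≡ 56; y = λ·(35 - 56) - 22 ≡ 20. → (56, 20)
double: tangent at (56, 20): λ = (3·56² + 19)/(2·20) ≡ 33/40. 40⁻¹ ≡ 29 (mod 61) since 40·29 = 1160 ≡ 1, so λ ≡ 33·29 ≡ 42.
  x = λ² - 56 - 56 = 1764 - 112 ≡ 5; y = λ·(56 - 5) - 20 ≡ 48. → (5, 48)
4G = (5, 48).
Next 3H:
Repeated addition: build up to 3H.
2H: tangent at (59, 5): λ = (3·59² + 19)/(2·5) ≡ 31/10. 10⁻¹ ≡ 55 (mod 61) since 10·55 = 550 ≡ 1, so λ ≡ 31·55 ≡ 58.
  x = λ² - 59 - 59 = 3364 - 118 ≡ 13; y = λ·(59 - 13) - 5 ≡ 40. → (13, 40)
3H: (13, 40) + (59, 5). λ = (5 - 40)/(59 - 13) ≡ 26/46 mod 61. 46⁻¹ ≡ 4 (mod 61), so λ ≡ 43.
  x = λ² - 13 - 59 = 1849 - 72 ≡ 8; y = λ·(13 - 8) - 40 ≡ 53. → (8, 53)
3H = (8, 53).
Finally 4G + 3H:
(5, 48) + (8, 53). λ = (53 - 48)/(8 - 5) ≡ 5/3 mod 61. 3⁻¹ ≡ 41 (mod 61), so λ ≡ 22.
  x = λ² - 5 - 8 = 484 - 13 ≡ 44; y = λ·(5 - 44) - 48 ≡ 9. → (44, 9)

(44, 9)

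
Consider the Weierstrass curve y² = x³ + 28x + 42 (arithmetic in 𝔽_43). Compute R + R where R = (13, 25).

tangent at (13, 25): λ = (3·13² + 28)/(2·25) ≡ 19/7. 7⁻¹ ≡ 37 (mod 43), so λ ≡ 19·37 ≡ 15.
  x = λ² - 13 - 13 = 225 - 26 ≡ 27; y = λ·(13 - 27) - 25 ≡ 23. → (27, 23)

(27, 23)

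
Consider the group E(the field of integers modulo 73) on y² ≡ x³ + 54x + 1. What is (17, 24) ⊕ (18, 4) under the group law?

(17, 24) + (18, 4). λ = (4 - 24)/(18 - 17) ≡ 53/1 mod 73. 1⁻¹ ≡ 1 (mod 73) since 1·1 = 1 ≡ 1, so λ ≡ 53.
  x = λ² - 17 - 18 = 2809 - 35 ≡ 0; y = λ·(17 - 0) - 24 ≡ 1. → (0, 1)

(0, 1)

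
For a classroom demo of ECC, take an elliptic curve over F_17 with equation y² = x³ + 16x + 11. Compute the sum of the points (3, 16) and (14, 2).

(13, 6)

(3, 16) + (14, 2). λ = (2 - 16)/(14 - 3) ≡ 3/11 mod 17. 11⁻¹ ≡ 14 (mod 17) since 11·14 = 154 ≡ 1, so λ ≡ 8.
  x = λ² - 3 - 14 = 64 - 17 ≡ 13; y = λ·(3 - 13) - 16 ≡ 6. → (13, 6)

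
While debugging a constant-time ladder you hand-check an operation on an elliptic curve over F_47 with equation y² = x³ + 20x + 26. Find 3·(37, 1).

(26, 11)

Write Q = (37, 1).
Repeated addition: build up to 3Q.
2Q: tangent at (37, 1): λ = (3·37² + 20)/(2·1) ≡ 38/2. 2⁻¹ ≡ 24 (mod 47), so λ ≡ 38·24 ≡ 19.
  x = λ² - 37 - 37 = 361 - 74 ≡ 5; y = λ·(37 - 5) - 1 ≡ 43. → (5, 43)
3Q: (5, 43) + (37, 1). λ = (1 - 43)/(37 - 5) ≡ 5/32 mod 47. 32⁻¹ ≡ 25 (mod 47), so λ ≡ 31.
  x = λ² - 5 - 37 = 961 - 42 ≡ 26; y = λ·(5 - 26) - 43 ≡ 11. → (26, 11)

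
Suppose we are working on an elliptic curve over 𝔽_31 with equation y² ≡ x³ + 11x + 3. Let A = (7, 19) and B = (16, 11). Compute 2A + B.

(15, 28)

First 2A:
Repeated addition: build up to 2A.
2A: tangent at (7, 19): λ = (3·7² + 11)/(2·19) ≡ 3/7. 7⁻¹ ≡ 9 (mod 31), so λ ≡ 3·9 ≡ 27.
  x = λ² - 7 - 7 = 729 - 14 ≡ 2; y = λ·(7 - 2) - 19 ≡ 23. → (2, 23)
2A = (2, 23).
Finally 2A + B:
(2, 23) + (16, 11). λ = (11 - 23)/(16 - 2) ≡ 19/14 mod 31. 14⁻¹ ≡ 20 (mod 31) since 14·20 = 280 ≡ 1, so λ ≡ 8.
  x = λ² - 2 - 16 = 64 - 18 ≡ 15; y = λ·(2 - 15) - 23 ≡ 28. → (15, 28)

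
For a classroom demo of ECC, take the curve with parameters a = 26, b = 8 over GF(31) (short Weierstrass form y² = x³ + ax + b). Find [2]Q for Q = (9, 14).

tangent at (9, 14): λ = (3·9² + 26)/(2·14) ≡ 21/28. 28⁻¹ ≡ 10 (mod 31), so λ ≡ 21·10 ≡ 24.
  x = λ² - 9 - 9 = 576 - 18 ≡ 0; y = λ·(9 - 0) - 14 ≡ 16. → (0, 16)

(0, 16)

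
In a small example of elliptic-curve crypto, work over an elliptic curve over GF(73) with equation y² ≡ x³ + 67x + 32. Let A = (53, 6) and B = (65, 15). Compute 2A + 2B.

(61, 36)

First 2A:
Repeated addition: build up to 2A.
2A: tangent at (53, 6): λ = (3·53² + 67)/(2·6) ≡ 26/12. 12⁻¹ ≡ 67 (mod 73), so λ ≡ 26·67 ≡ 63.
  x = λ² - 53 - 53 = 3969 - 106 ≡ 67; y = λ·(53 - 67) - 6 ≡ 61. → (67, 61)
2A = (67, 61).
Next 2B:
Repeated addition: build up to 2B.
2B: tangent at (65, 15): λ = (3·65² + 67)/(2·15) ≡ 40/30. 30⁻¹ ≡ 56 (mod 73), so λ ≡ 40·56 ≡ 50.
  x = λ² - 65 - 65 = 2500 - 130 ≡ 34; y = λ·(65 - 34) - 15 ≡ 2. → (34, 2)
2B = (34, 2).
Finally 2A + 2B:
(67, 61) + (34, 2). λ = (2 - 61)/(34 - 67) ≡ 14/40 mod 73. 40⁻¹ ≡ 42 (mod 73) since 40·42 = 1680 ≡ 1, so λ ≡ 4.
  x = λ² - 67 - 34 = 16 - 101 ≡ 61; y = λ·(67 - 61) - 61 ≡ 36. → (61, 36)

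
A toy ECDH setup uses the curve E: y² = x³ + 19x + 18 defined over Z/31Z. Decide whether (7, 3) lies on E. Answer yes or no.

no

y² = 3² ≡ 9; x³ + 19x + 18 = 494 ≡ 29 (mod 31). 9 ≠ 29.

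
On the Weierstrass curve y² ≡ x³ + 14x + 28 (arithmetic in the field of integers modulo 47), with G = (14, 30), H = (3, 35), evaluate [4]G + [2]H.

(42, 31)

First 4G:
Repeated addition: build up to 4G.
2G: tangent at (14, 30): λ = (3·14² + 14)/(2·30) ≡ 38/13. 13⁻¹ ≡ 29 (mod 47) since 13·29 = 377 ≡ 1, so λ ≡ 38·29 ≡ 21.
  x = λ² - 14 - 14 = 441 - 28 ≡ 37; y = λ·(14 - 37) - 30 ≡ 4. → (37, 4)
3G: (37, 4) + (14, 30). λ = (30 - 4)/(14 - 37) ≡ 26/24 mod 47. 24⁻¹ ≡ 2 (mod 47), so λ ≡ 5.
  x = λ² - 37 - 14 = 25 - 51 ≡ 21; y = λ·(37 - 21) - 4 ≡ 29. → (21, 29)
4G: (21, 29) + (14, 30). λ = (30 - 29)/(14 - 21) ≡ 1/40 mod 47. 40⁻¹ ≡ 20 (mod 47), so λ ≡ 20.
  x = λ² - 21 - 14 = 400 - 35 ≡ 36; y = λ·(21 - 36) - 29 ≡ 0. → (36, 0)
4G = (36, 0).
Next 2H:
Repeated addition: build up to 2H.
2H: tangent at (3, 35): λ = (3·3² + 14)/(2·35) ≡ 41/23. 23⁻¹ ≡ 45 (mod 47), so λ ≡ 41·45 ≡ 12.
  x = λ² - 3 - 3 = 144 - 6 ≡ 44; y = λ·(3 - 44) - 35 ≡ 37. → (44, 37)
2H = (44, 37).
Finally 4G + 2H:
(36, 0) + (44, 37). λ = (37 - 0)/(44 - 36) ≡ 37/8 mod 47. 8⁻¹ ≡ 6 (mod 47) since 8·6 = 48 ≡ 1, so λ ≡ 34.
  x = λ² - 36 - 44 = 1156 - 80 ≡ 42; y = λ·(36 - 42) - 0 ≡ 31. → (42, 31)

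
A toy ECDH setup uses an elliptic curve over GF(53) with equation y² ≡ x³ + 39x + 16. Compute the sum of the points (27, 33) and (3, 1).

(13, 21)

(27, 33) + (3, 1). λ = (1 - 33)/(3 - 27) ≡ 21/29 mod 53. 29⁻¹ ≡ 11 (mod 53) since 29·11 = 319 ≡ 1, so λ ≡ 19.
  x = λ² - 27 - 3 = 361 - 30 ≡ 13; y = λ·(27 - 13) - 33 ≡ 21. → (13, 21)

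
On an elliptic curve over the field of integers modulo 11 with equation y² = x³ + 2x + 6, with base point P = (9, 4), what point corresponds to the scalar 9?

(4, 1)

Repeated addition: build up to 9P.
2P: tangent at (9, 4): λ = (3·9² + 2)/(2·4) ≡ 3/8. 8⁻¹ ≡ 7 (mod 11) since 8·7 = 56 ≡ 1, so λ ≡ 3·7 ≡ 10.
  x = λ² - 9 - 9 = 100 - 18 ≡ 5; y = λ·(9 - 5) - 4 ≡ 3. → (5, 3)
3P: (5, 3) + (9, 4). λ = (4 - 3)/(9 - 5) ≡ 1/4 mod 11. 4⁻¹ ≡ 3 (mod 11), so λ ≡ 3.
  x = λ² - 5 - 9 = 9 - 14 ≡ 6; y = λ·(5 - 6) - 3 ≡ 5. → (6, 5)
4P: (6, 5) + (9, 4). λ = (4 - 5)/(9 - 6) ≡ 10/3 mod 11. 3⁻¹ ≡ 4 (mod 11) since 3·4 = 12 ≡ 1, so λ ≡ 7.
  x = λ² - 6 - 9 = 49 - 15 ≡ 1; y = λ·(6 - 1) - 5 ≡ 8. → (1, 8)
5P: (1, 8) + (9, 4). λ = (4 - 8)/(9 - 1) ≡ 7/8 mod 11. 8⁻¹ ≡ 7 (mod 11) since 8·7 = 56 ≡ 1, so λ ≡ 5.
  x = λ² - 1 - 9 = 25 - 10 ≡ 4; y = λ·(1 - 4) - 8 ≡ 10. → (4, 10)
6P: (4, 10) + (9, 4). λ = (4 - 10)/(9 - 4) ≡ 5/5 mod 11. 5⁻¹ ≡ 9 (mod 11), so λ ≡ 1.
  x = λ² - 4 - 9 = 1 - 13 ≡ 10; y = λ·(4 - 10) - 10 ≡ 6. → (10, 6)
7P: (10, 6) + (9, 4). λ = (4 - 6)/(9 - 10) ≡ 9/10 mod 11. 10⁻¹ ≡ 10 (mod 11) since 10·10 = 100 ≡ 1, so λ ≡ 2.
  x = λ² - 10 - 9 = 4 - 19 ≡ 7; y = λ·(10 - 7) - 6 ≡ 0. → (7, 0)
8P: (7, 0) + (9, 4). λ = (4 - 0)/(9 - 7) ≡ 4/2 mod 11. 2⁻¹ ≡ 6 (mod 11) since 2·6 = 12 ≡ 1, so λ ≡ 2.
  x = λ² - 7 - 9 = 4 - 16 ≡ 10; y = λ·(7 - 10) - 0 ≡ 5. → (10, 5)
9P: (10, 5) + (9, 4). λ = (4 - 5)/(9 - 10) ≡ 10/10 mod 11. 10⁻¹ ≡ 10 (mod 11), so λ ≡ 1.
  x = λ² - 10 - 9 = 1 - 19 ≡ 4; y = λ·(10 - 4) - 5 ≡ 1. → (4, 1)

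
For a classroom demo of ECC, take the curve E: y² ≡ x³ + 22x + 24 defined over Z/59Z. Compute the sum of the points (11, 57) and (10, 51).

(11, 57) + (10, 51). λ = (51 - 57)/(10 - 11) ≡ 53/58 mod 59. 58⁻¹ ≡ 58 (mod 59), so λ ≡ 6.
  x = λ² - 11 - 10 = 36 - 21 ≡ 15; y = λ·(11 - 15) - 57 ≡ 37. → (15, 37)

(15, 37)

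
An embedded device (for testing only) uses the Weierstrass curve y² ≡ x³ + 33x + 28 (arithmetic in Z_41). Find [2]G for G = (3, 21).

tangent at (3, 21): λ = (3·3² + 33)/(2·21) ≡ 19/1. 1⁻¹ ≡ 1 (mod 41), so λ ≡ 19·1 ≡ 19.
  x = λ² - 3 - 3 = 361 - 6 ≡ 27; y = λ·(3 - 27) - 21 ≡ 15. → (27, 15)

(27, 15)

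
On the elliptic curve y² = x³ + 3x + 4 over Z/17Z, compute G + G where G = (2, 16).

(14, 6)

tangent at (2, 16): λ = (3·2² + 3)/(2·16) ≡ 15/15. 15⁻¹ ≡ 8 (mod 17), so λ ≡ 15·8 ≡ 1.
  x = λ² - 2 - 2 = 1 - 4 ≡ 14; y = λ·(2 - 14) - 16 ≡ 6. → (14, 6)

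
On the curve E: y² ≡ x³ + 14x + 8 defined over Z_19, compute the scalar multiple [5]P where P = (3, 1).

Repeated addition: build up to 5P.
2P: tangent at (3, 1): λ = (3·3² + 14)/(2·1) ≡ 3/2. 2⁻¹ ≡ 10 (mod 19) since 2·10 = 20 ≡ 1, so λ ≡ 3·10 ≡ 11.
  x = λ² - 3 - 3 = 121 - 6 ≡ 1; y = λ·(3 - 1) - 1 ≡ 2. → (1, 2)
3P: (1, 2) + (3, 1). λ = (1 - 2)/(3 - 1) ≡ 18/2 mod 19. 2⁻¹ ≡ 10 (mod 19), so λ ≡ 9.
  x = λ² - 1 - 3 = 81 - 4 ≡ 1; y = λ·(1 - 1) - 2 ≡ 17. → (1, 17)
4P: (1, 17) + (3, 1). λ = (1 - 17)/(3 - 1) ≡ 3/2 mod 19. 2⁻¹ ≡ 10 (mod 19), so λ ≡ 11.
  x = λ² - 1 - 3 = 121 - 4 ≡ 3; y = λ·(1 - 3) - 17 ≡ 18. → (3, 18)
5P: (3, 18) + (3, 1): same x and y₁ ≡ -y₂, so the sum is the point at infinity.

O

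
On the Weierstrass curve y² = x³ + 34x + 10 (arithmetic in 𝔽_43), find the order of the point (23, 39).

7

2P: tangent at (23, 39): λ = (3·23² + 34)/(2·39) ≡ 30/35. 35⁻¹ ≡ 16 (mod 43), so λ ≡ 30·16 ≡ 7.
  x = λ² - 23 - 23 = 49 - 46 ≡ 3; y = λ·(23 - 3) - 39 ≡ 15. → (3, 15)
3P: (3, 15) + (23, 39). λ = (39 - 15)/(23 - 3) ≡ 24/20 mod 43. 20⁻¹ ≡ 28 (mod 43), so λ ≡ 27.
  x = λ² - 3 - 23 = 729 - 26 ≡ 15; y = λ·(3 - 15) - 15 ≡ 5. → (15, 5)
4P: (15, 5) + (23, 39). λ = (39 - 5)/(23 - 15) ≡ 34/8 mod 43. 8⁻¹ ≡ 27 (mod 43) since 8·27 = 216 ≡ 1, so λ ≡ 15.
  x = λ² - 15 - 23 = 225 - 38 ≡ 15; y = λ·(15 - 15) - 5 ≡ 38. → (15, 38)
5P: (15, 38) + (23, 39). λ = (39 - 38)/(23 - 15) ≡ 1/8 mod 43. 8⁻¹ ≡ 27 (mod 43), so λ ≡ 27.
  x = λ² - 15 - 23 = 729 - 38 ≡ 3; y = λ·(15 - 3) - 38 ≡ 28. → (3, 28)
6P: (3, 28) + (23, 39). λ = (39 - 28)/(23 - 3) ≡ 11/20 mod 43. 20⁻¹ ≡ 28 (mod 43), so λ ≡ 7.
  x = λ² - 3 - 23 = 49 - 26 ≡ 23; y = λ·(3 - 23) - 28 ≡ 4. → (23, 4)
7P: (23, 4) + (23, 39): same x and y₁ ≡ -y₂, so the sum is O.
7P = O, so the order is 7.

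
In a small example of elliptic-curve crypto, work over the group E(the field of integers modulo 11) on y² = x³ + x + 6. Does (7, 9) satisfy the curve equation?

y² = 9² ≡ 4; x³ + 1x + 6 = 356 ≡ 4 (mod 11). 4 = 4.

yes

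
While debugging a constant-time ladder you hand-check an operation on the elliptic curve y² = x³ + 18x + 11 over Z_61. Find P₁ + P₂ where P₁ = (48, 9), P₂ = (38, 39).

(45, 43)

(48, 9) + (38, 39). λ = (39 - 9)/(38 - 48) ≡ 30/51 mod 61. 51⁻¹ ≡ 6 (mod 61), so λ ≡ 58.
  x = λ² - 48 - 38 = 3364 - 86 ≡ 45; y = λ·(48 - 45) - 9 ≡ 43. → (45, 43)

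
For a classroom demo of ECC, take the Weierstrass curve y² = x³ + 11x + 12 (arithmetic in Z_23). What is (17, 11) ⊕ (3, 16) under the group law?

(17, 11) + (3, 16). λ = (16 - 11)/(3 - 17) ≡ 5/9 mod 23. 9⁻¹ ≡ 18 (mod 23), so λ ≡ 21.
  x = λ² - 17 - 3 = 441 - 20 ≡ 7; y = λ·(17 - 7) - 11 ≡ 15. → (7, 15)

(7, 15)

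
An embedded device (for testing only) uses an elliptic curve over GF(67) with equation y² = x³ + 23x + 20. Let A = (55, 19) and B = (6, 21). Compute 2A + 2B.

First 2A:
Repeated addition: build up to 2A.
2A: tangent at (55, 19): λ = (3·55² + 23)/(2·19) ≡ 53/38. 38⁻¹ ≡ 30 (mod 67) since 38·30 = 1140 ≡ 1, so λ ≡ 53·30 ≡ 49.
  x = λ² - 55 - 55 = 2401 - 110 ≡ 13; y = λ·(55 - 13) - 19 ≡ 29. → (13, 29)
2A = (13, 29).
Next 2B:
Repeated addition: build up to 2B.
2B: tangent at (6, 21): λ = (3·6² + 23)/(2·21) ≡ 64/42. 42⁻¹ ≡ 8 (mod 67) since 42·8 = 336 ≡ 1, so λ ≡ 64·8 ≡ 43.
  x = λ² - 6 - 6 = 1849 - 12 ≡ 28; y = λ·(6 - 28) - 21 ≡ 38. → (28, 38)
2B = (28, 38).
Finally 2A + 2B:
(13, 29) + (28, 38). λ = (38 - 29)/(28 - 13) ≡ 9/15 mod 67. 15⁻¹ ≡ 9 (mod 67) since 15·9 = 135 ≡ 1, so λ ≡ 14.
  x = λ² - 13 - 28 = 196 - 41 ≡ 21; y = λ·(13 - 21) - 29 ≡ 60. → (21, 60)

(21, 60)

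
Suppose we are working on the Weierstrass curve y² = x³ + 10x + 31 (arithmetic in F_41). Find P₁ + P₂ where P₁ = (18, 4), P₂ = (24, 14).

(20, 20)

(18, 4) + (24, 14). λ = (14 - 4)/(24 - 18) ≡ 10/6 mod 41. 6⁻¹ ≡ 7 (mod 41), so λ ≡ 29.
  x = λ² - 18 - 24 = 841 - 42 ≡ 20; y = λ·(18 - 20) - 4 ≡ 20. → (20, 20)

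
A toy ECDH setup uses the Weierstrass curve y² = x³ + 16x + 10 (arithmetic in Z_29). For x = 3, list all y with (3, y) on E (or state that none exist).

none

x³ + 16x + 10 = 85 ≡ 27 (mod 29).
27 is a non-residue mod 29; no y exists.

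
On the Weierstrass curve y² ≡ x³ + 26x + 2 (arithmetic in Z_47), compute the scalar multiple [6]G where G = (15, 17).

(0, 7)

Double-and-add on 6 = (110)₂. Start with G = (15, 17) for the leading 1-bit.
double: tangent at (15, 17): λ = (3·15² + 26)/(2·17) ≡ 43/34. 34⁻¹ ≡ 18 (mod 47), so λ ≡ 43·18 ≡ 22.
  x = λ² - 15 - 15 = 484 - 30 ≡ 31; y = λ·(15 - 31) - 17 ≡ 7. → (31, 7)
add G: (31, 7) + (15, 17). λ = (17 - 7)/(15 - 31) ≡ 10/31 mod 47. 31⁻¹ ≡ 44 (mod 47), so λ ≡ 17.
  x = λ² - 31 - 15 = 289 - 46 ≡ 8; y = λ·(31 - 8) - 7 ≡ 8. → (8, 8)
double: tangent at (8, 8): λ = (3·8² + 26)/(2·8) ≡ 30/16. 16⁻¹ ≡ 3 (mod 47) since 16·3 = 48 ≡ 1, so λ ≡ 30·3 ≡ 43.
  x = λ² - 8 - 8 = 1849 - 16 ≡ 0; y = λ·(8 - 0) - 8 ≡ 7. → (0, 7)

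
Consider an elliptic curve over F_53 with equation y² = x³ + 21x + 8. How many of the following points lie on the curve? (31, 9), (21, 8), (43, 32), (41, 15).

(31, 9): 9² ≡ 28, rhs ≡ 28 → on.
(21, 8): 8² ≡ 11, rhs ≡ 11 → on.
(43, 32): 32² ≡ 17, rhs ≡ 17 → on.
(41, 15): 15² ≡ 13, rhs ≡ 42 → off.

3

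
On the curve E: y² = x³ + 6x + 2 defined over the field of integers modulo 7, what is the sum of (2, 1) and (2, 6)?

O

The two points share x = 2 and their y-coordinates satisfy 1 + 6 ≡ 0 (mod 7), so they are inverses. Their sum is 𝒪.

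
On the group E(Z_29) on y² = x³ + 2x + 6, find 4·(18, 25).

Write P = (18, 25).
Repeated addition: build up to 4P.
2P: tangent at (18, 25): λ = (3·18² + 2)/(2·25) ≡ 17/21. 21⁻¹ ≡ 18 (mod 29) since 21·18 = 378 ≡ 1, so λ ≡ 17·18 ≡ 16.
  x = λ² - 18 - 18 = 256 - 36 ≡ 17; y = λ·(18 - 17) - 25 ≡ 20. → (17, 20)
3P: (17, 20) + (18, 25). λ = (25 - 20)/(18 - 17) ≡ 5/1 mod 29. 1⁻¹ ≡ 1 (mod 29), so λ ≡ 5.
  x = λ² - 17 - 18 = 25 - 35 ≡ 19; y = λ·(17 - 19) - 20 ≡ 28. → (19, 28)
4P: (19, 28) + (18, 25). λ = (25 - 28)/(18 - 19) ≡ 26/28 mod 29. 28⁻¹ ≡ 28 (mod 29), so λ ≡ 3.
  x = λ² - 19 - 18 = 9 - 37 ≡ 1; y = λ·(19 - 1) - 28 ≡ 26. → (1, 26)

(1, 26)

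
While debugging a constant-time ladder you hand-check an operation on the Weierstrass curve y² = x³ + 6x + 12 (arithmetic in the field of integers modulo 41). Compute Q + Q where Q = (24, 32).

tangent at (24, 32): λ = (3·24² + 6)/(2·32) ≡ 12/23. 23⁻¹ ≡ 25 (mod 41), so λ ≡ 12·25 ≡ 13.
  x = λ² - 24 - 24 = 169 - 48 ≡ 39; y = λ·(24 - 39) - 32 ≡ 19. → (39, 19)

(39, 19)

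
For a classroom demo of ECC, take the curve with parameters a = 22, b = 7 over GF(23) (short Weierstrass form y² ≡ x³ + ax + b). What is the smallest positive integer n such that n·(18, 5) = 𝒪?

2P: tangent at (18, 5): λ = (3·18² + 22)/(2·5) ≡ 5/10. 10⁻¹ ≡ 7 (mod 23), so λ ≡ 5·7 ≡ 12.
  x = λ² - 18 - 18 = 144 - 36 ≡ 16; y = λ·(18 - 16) - 5 ≡ 19. → (16, 19)
3P: (16, 19) + (18, 5). λ = (5 - 19)/(18 - 16) ≡ 9/2 mod 23. 2⁻¹ ≡ 12 (mod 23), so λ ≡ 16.
  x = λ² - 16 - 18 = 256 - 34 ≡ 15; y = λ·(16 - 15) - 19 ≡ 20. → (15, 20)
4P: (15, 20) + (18, 5). λ = (5 - 20)/(18 - 15) ≡ 8/3 mod 23. 3⁻¹ ≡ 8 (mod 23) since 3·8 = 24 ≡ 1, so λ ≡ 18.
  x = λ² - 15 - 18 = 324 - 33 ≡ 15; y = λ·(15 - 15) - 20 ≡ 3. → (15, 3)
5P: (15, 3) + (18, 5). λ = (5 - 3)/(18 - 15) ≡ 2/3 mod 23. 3⁻¹ ≡ 8 (mod 23), so λ ≡ 16.
  x = λ² - 15 - 18 = 256 - 33 ≡ 16; y = λ·(15 - 16) - 3 ≡ 4. → (16, 4)
6P: (16, 4) + (18, 5). λ = (5 - 4)/(18 - 16) ≡ 1/2 mod 23. 2⁻¹ ≡ 12 (mod 23), so λ ≡ 12.
  x = λ² - 16 - 18 = 144 - 34 ≡ 18; y = λ·(16 - 18) - 4 ≡ 18. → (18, 18)
7P: (18, 18) + (18, 5): same x and y₁ ≡ -y₂, so the sum is 𝒪.
7P = 𝒪, so the order is 7.

7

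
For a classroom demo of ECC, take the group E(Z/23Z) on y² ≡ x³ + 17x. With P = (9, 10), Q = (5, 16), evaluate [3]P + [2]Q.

First 3P:
Repeated addition: build up to 3P.
2P: tangent at (9, 10): λ = (3·9² + 17)/(2·10) ≡ 7/20. 20⁻¹ ≡ 15 (mod 23) since 20·15 = 300 ≡ 1, so λ ≡ 7·15 ≡ 13.
  x = λ² - 9 - 9 = 169 - 18 ≡ 13; y = λ·(9 - 13) - 10 ≡ 7. → (13, 7)
3P: (13, 7) + (9, 10). λ = (10 - 7)/(9 - 13) ≡ 3/19 mod 23. 19⁻¹ ≡ 17 (mod 23), so λ ≡ 5.
  x = λ² - 13 - 9 = 25 - 22 ≡ 3; y = λ·(13 - 3) - 7 ≡ 20. → (3, 20)
3P = (3, 20).
Next 2Q:
Repeated addition: build up to 2Q.
2Q: tangent at (5, 16): λ = (3·5² + 17)/(2·16) ≡ 0/9. 9⁻¹ ≡ 18 (mod 23), so λ ≡ 0·18 ≡ 0.
  x = λ² - 5 - 5 = 0 - 10 ≡ 13; y = λ·(5 - 13) - 16 ≡ 7. → (13, 7)
2Q = (13, 7).
Finally 3P + 2Q:
(3, 20) + (13, 7). λ = (7 - 20)/(13 - 3) ≡ 10/10 mod 23. 10⁻¹ ≡ 7 (mod 23), so λ ≡ 1.
  x = λ² - 3 - 13 = 1 - 16 ≡ 8; y = λ·(3 - 8) - 20 ≡ 21. → (8, 21)

(8, 21)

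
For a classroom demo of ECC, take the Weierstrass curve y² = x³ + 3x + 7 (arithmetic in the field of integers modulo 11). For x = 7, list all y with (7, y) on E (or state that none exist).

x³ + 3x + 7 = 371 ≡ 8 (mod 11).
8 is a non-residue mod 11; no y exists.

none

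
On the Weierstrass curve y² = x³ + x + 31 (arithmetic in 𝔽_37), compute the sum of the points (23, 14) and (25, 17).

(23, 14) + (25, 17). λ = (17 - 14)/(25 - 23) ≡ 3/2 mod 37. 2⁻¹ ≡ 19 (mod 37), so λ ≡ 20.
  x = λ² - 23 - 25 = 400 - 48 ≡ 19; y = λ·(23 - 19) - 14 ≡ 29. → (19, 29)

(19, 29)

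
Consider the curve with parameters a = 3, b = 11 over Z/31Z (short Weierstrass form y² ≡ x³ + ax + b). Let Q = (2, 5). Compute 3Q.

Repeated addition: build up to 3Q.
2Q: tangent at (2, 5): λ = (3·2² + 3)/(2·5) ≡ 15/10. 10⁻¹ ≡ 28 (mod 31), so λ ≡ 15·28 ≡ 17.
  x = λ² - 2 - 2 = 289 - 4 ≡ 6; y = λ·(2 - 6) - 5 ≡ 20. → (6, 20)
3Q: (6, 20) + (2, 5). λ = (5 - 20)/(2 - 6) ≡ 16/27 mod 31. 27⁻¹ ≡ 23 (mod 31), so λ ≡ 27.
  x = λ² - 6 - 2 = 729 - 8 ≡ 8; y = λ·(6 - 8) - 20 ≡ 19. → (8, 19)

(8, 19)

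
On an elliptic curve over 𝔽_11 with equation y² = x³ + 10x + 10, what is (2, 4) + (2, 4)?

(7, 7)

tangent at (2, 4): λ = (3·2² + 10)/(2·4) ≡ 0/8. 8⁻¹ ≡ 7 (mod 11), so λ ≡ 0·7 ≡ 0.
  x = λ² - 2 - 2 = 0 - 4 ≡ 7; y = λ·(2 - 7) - 4 ≡ 7. → (7, 7)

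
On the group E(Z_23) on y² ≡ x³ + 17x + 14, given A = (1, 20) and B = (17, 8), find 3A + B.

First 3A:
Repeated addition: build up to 3A.
2A: tangent at (1, 20): λ = (3·1² + 17)/(2·20) ≡ 20/17. 17⁻¹ ≡ 19 (mod 23) since 17·19 = 323 ≡ 1, so λ ≡ 20·19 ≡ 12.
  x = λ² - 1 - 1 = 144 - 2 ≡ 4; y = λ·(1 - 4) - 20 ≡ 13. → (4, 13)
3A: (4, 13) + (1, 20). λ = (20 - 13)/(1 - 4) ≡ 7/20 mod 23. 20⁻¹ ≡ 15 (mod 23) since 20·15 = 300 ≡ 1, so λ ≡ 13.
  x = λ² - 4 - 1 = 169 - 5 ≡ 3; y = λ·(4 - 3) - 13 ≡ 0. → (3, 0)
3A = (3, 0).
Finally 3A + B:
(3, 0) + (17, 8). λ = (8 - 0)/(17 - 3) ≡ 8/14 mod 23. 14⁻¹ ≡ 5 (mod 23), so λ ≡ 17.
  x = λ² - 3 - 17 = 289 - 20 ≡ 16; y = λ·(3 - 16) - 0 ≡ 9. → (16, 9)

(16, 9)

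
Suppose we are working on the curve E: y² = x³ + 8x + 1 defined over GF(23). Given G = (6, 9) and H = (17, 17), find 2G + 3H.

(8, 5)

First 2G:
Repeated addition: build up to 2G.
2G: tangent at (6, 9): λ = (3·6² + 8)/(2·9) ≡ 1/18. 18⁻¹ ≡ 9 (mod 23), so λ ≡ 1·9 ≡ 9.
  x = λ² - 6 - 6 = 81 - 12 ≡ 0; y = λ·(6 - 0) - 9 ≡ 22. → (0, 22)
2G = (0, 22).
Next 3H:
Repeated addition: build up to 3H.
2H: tangent at (17, 17): λ = (3·17² + 8)/(2·17) ≡ 1/11. 11⁻¹ ≡ 21 (mod 23) since 11·21 = 231 ≡ 1, so λ ≡ 1·21 ≡ 21.
  x = λ² - 17 - 17 = 441 - 34 ≡ 16; y = λ·(17 - 16) - 17 ≡ 4. → (16, 4)
3H: (16, 4) + (17, 17). λ = (17 - 4)/(17 - 16) ≡ 13/1 mod 23. 1⁻¹ ≡ 1 (mod 23), so λ ≡ 13.
  x = λ² - 16 - 17 = 169 - 33 ≡ 21; y = λ·(16 - 21) - 4 ≡ 0. → (21, 0)
3H = (21, 0).
Finally 2G + 3H:
(0, 22) + (21, 0). λ = (0 - 22)/(21 - 0) ≡ 1/21 mod 23. 21⁻¹ ≡ 11 (mod 23), so λ ≡ 11.
  x = λ² - 0 - 21 = 121 - 21 ≡ 8; y = λ·(0 - 8) - 22 ≡ 5. → (8, 5)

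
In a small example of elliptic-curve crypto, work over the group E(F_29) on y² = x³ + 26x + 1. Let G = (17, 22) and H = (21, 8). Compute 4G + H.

First 4G:
Repeated addition: build up to 4G.
2G: tangent at (17, 22): λ = (3·17² + 26)/(2·22) ≡ 23/15. 15⁻¹ ≡ 2 (mod 29), so λ ≡ 23·2 ≡ 17.
  x = λ² - 17 - 17 = 289 - 34 ≡ 23; y = λ·(17 - 23) - 22 ≡ 21. → (23, 21)
3G: (23, 21) + (17, 22). λ = (22 - 21)/(17 - 23) ≡ 1/23 mod 29. 23⁻¹ ≡ 24 (mod 29), so λ ≡ 24.
  x = λ² - 23 - 17 = 576 - 40 ≡ 14; y = λ·(23 - 14) - 21 ≡ 21. → (14, 21)
4G: (14, 21) + (17, 22). λ = (22 - 21)/(17 - 14) ≡ 1/3 mod 29. 3⁻¹ ≡ 10 (mod 29), so λ ≡ 10.
  x = λ² - 14 - 17 = 100 - 31 ≡ 11; y = λ·(14 - 11) - 21 ≡ 9. → (11, 9)
4G = (11, 9).
Finally 4G + H:
(11, 9) + (21, 8). λ = (8 - 9)/(21 - 11) ≡ 28/10 mod 29. 10⁻¹ ≡ 3 (mod 29) since 10·3 = 30 ≡ 1, so λ ≡ 26.
  x = λ² - 11 - 21 = 676 - 32 ≡ 6; y = λ·(11 - 6) - 9 ≡ 5. → (6, 5)

(6, 5)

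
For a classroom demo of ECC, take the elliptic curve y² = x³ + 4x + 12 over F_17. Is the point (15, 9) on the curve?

yes

y² = 9² ≡ 13; x³ + 4x + 12 = 3447 ≡ 13 (mod 17). 13 = 13.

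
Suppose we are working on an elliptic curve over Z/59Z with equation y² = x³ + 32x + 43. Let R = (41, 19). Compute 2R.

tangent at (41, 19): λ = (3·41² + 32)/(2·19) ≡ 1/38. 38⁻¹ ≡ 14 (mod 59), so λ ≡ 1·14 ≡ 14.
  x = λ² - 41 - 41 = 196 - 82 ≡ 55; y = λ·(41 - 55) - 19 ≡ 21. → (55, 21)

(55, 21)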